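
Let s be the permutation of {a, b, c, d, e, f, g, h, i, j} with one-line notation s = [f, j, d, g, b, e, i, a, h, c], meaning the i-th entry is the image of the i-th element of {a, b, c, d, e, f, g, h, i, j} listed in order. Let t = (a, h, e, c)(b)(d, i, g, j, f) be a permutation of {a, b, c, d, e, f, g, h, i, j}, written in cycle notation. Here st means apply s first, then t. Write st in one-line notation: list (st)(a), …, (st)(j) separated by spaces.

d f i j b c g h e a

Chase each element through s then t: a → f → d; b → j → f; c → d → i; d → g → j; e → b → b; f → e → c; g → i → g; h → a → h; i → h → e; j → c → a.
So st in one-line form is d f i j b c g h e a.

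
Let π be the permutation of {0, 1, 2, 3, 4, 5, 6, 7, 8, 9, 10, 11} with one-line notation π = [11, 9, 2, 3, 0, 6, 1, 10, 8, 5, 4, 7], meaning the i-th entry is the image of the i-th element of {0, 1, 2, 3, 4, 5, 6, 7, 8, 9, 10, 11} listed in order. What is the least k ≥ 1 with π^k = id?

The disjoint-cycle form of π has cycle lengths 5, 4, 1, 1, 1.
Since disjoint cycles commute, ord(π) = lcm(5, 4) = 20.

20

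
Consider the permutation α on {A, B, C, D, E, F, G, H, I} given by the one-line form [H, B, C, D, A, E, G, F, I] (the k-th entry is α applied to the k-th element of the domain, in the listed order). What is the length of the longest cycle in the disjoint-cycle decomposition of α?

4

Decomposing into disjoint cycles gives (A, H, F, E); the longest has length 4.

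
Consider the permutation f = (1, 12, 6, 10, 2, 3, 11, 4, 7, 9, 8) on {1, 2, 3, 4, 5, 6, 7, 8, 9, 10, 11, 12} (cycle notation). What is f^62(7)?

7 lies in the 11-cycle (1, 12, 6, 10, 2, 3, 11, 4, 7, 9, 8).
Since the cycle has length 11, f^62 acts on it the same as f^7 (62 mod 11 = 7).
Advancing 7 steps from 7: 7 → 9 → 8 → 1 → 12 → 6 → 10 → 2.

2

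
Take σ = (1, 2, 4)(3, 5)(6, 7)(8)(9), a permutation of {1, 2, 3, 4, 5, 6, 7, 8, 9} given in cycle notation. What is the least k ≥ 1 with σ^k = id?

6

The disjoint cycles have lengths 3, 2, 2, 1, 1.
The order is lcm(3, 2, 2) = 6.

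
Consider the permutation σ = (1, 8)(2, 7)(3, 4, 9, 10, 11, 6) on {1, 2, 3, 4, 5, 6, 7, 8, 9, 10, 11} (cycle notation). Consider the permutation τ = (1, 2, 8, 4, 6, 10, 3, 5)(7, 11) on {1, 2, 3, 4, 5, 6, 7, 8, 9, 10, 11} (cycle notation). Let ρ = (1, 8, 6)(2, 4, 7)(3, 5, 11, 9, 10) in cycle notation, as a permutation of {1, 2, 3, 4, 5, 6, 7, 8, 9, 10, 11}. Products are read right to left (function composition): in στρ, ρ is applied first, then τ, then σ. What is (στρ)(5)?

2

Apply the permutations in order: ρ(5) = 11, then τ(11) = 7, then σ(7) = 2. So (στρ)(5) = 2.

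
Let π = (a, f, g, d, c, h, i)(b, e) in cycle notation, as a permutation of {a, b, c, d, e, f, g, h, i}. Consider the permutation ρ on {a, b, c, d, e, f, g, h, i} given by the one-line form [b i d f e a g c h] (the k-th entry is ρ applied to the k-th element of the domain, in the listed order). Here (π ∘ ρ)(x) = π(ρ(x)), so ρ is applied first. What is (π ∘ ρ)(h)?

First apply ρ: ρ(h) = c, then π(c) = h. Thus (π ∘ ρ)(h) = h.

h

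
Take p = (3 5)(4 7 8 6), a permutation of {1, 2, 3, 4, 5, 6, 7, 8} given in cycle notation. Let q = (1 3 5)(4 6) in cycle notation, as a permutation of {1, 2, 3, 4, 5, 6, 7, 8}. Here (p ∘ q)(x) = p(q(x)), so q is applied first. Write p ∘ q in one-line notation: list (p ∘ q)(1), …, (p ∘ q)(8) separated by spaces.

5 2 3 4 1 7 8 6

Chase each element through q then p: 1 → 3 → 5; 2 → 2 → 2; 3 → 5 → 3; 4 → 6 → 4; 5 → 1 → 1; 6 → 4 → 7; 7 → 7 → 8; 8 → 8 → 6.
So p ∘ q in one-line form is 5 2 3 4 1 7 8 6.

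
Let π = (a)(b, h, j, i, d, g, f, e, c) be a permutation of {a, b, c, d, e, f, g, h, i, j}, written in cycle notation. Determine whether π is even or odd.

The cycle lengths are 9, 1.
A cycle of length ℓ contributes ℓ−1 transpositions, so π is a product of 8 transpositions — even.

even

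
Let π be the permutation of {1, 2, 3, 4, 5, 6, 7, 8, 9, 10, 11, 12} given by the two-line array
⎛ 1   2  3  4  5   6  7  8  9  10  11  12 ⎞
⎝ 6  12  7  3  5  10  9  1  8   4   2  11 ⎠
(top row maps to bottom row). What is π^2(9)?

1

Tracing 9 → 8 → … returns to 9 after 8 steps, so 9 lies in an 8-cycle (1 6 10 4 3 7 9 8).
Advancing 2 steps from 9: 9 → 8 → 1.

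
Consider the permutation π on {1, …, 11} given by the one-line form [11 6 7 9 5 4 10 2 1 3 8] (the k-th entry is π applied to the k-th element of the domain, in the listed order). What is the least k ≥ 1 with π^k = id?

21

Decomposing into disjoint cycles gives cycle lengths 7, 3, 1.
The order is lcm(7, 3) = 21.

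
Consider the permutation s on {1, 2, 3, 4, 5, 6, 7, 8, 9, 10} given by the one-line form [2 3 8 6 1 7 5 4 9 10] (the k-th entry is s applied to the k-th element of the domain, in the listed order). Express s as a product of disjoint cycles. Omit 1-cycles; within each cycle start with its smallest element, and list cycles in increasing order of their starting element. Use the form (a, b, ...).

Iterating s from 1 gives 1 → 2 → 3 → 8 → 4 → 6 → 7 → 5 → 1; that is the 8-cycle (1, 2, 3, 8, 4, 6, 7, 5).
Repeating from the next unused element and collecting all non-trivial cycles gives (1, 2, 3, 8, 4, 6, 7, 5).

(1, 2, 3, 8, 4, 6, 7, 5)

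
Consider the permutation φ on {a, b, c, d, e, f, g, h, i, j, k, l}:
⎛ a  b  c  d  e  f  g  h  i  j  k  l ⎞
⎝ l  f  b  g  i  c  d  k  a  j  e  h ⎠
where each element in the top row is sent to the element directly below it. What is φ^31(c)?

b

Tracing c → b → … returns to c after 3 steps, so c lies in a 3-cycle (b f c).
On a 3-cycle, φ^3 is the identity, so φ^31 = φ^1 there (31 ≡ 1 mod 3).
Stepping 1 place around the cycle: c → b.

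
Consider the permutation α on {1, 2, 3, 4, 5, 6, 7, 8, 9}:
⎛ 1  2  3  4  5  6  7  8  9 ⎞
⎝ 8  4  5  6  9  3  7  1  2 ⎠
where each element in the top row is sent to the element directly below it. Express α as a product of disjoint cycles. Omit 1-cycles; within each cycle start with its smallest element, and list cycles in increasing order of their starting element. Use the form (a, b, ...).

Start at 1 and follow images: 1 → 8 → 1, giving the cycle (1, 8).
Continuing from each remaining unvisited element yields (1, 8)(2, 4, 6, 3, 5, 9).

(1, 8)(2, 4, 6, 3, 5, 9)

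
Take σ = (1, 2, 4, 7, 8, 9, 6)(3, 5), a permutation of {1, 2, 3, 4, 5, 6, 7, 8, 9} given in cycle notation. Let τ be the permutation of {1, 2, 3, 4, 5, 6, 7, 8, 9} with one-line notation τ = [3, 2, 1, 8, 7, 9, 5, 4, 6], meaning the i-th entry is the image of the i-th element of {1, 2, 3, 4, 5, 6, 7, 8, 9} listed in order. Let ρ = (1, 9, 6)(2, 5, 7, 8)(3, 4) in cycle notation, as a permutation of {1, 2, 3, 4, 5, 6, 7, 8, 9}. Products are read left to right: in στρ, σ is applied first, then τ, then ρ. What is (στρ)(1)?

Apply the permutations in order: σ(1) = 2, then τ(2) = 2, then ρ(2) = 5. So (στρ)(1) = 5.

5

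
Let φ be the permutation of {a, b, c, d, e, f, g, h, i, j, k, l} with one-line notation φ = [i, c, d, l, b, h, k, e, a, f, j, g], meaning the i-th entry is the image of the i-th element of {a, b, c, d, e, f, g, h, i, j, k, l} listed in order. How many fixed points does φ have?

No element satisfies φ(x) = x, so there are 0 fixed points.

0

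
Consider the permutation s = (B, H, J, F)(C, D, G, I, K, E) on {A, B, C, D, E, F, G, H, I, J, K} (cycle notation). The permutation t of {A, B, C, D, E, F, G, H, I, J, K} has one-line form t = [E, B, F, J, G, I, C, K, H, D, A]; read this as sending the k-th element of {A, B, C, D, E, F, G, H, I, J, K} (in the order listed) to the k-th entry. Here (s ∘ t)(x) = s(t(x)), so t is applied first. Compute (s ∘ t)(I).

(s ∘ t)(I) = s(t(I)). t(I) = H, then s(H) = J. So (s ∘ t)(I) = J.

J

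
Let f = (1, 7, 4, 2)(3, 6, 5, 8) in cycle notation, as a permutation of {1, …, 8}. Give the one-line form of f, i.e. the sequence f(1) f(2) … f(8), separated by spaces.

Reading each image from the cycles: 1↦7, 2↦1, 3↦6, 4↦2, 5↦8, 6↦5, 7↦4, 8↦3.
Listing these in domain order gives 7 1 6 2 8 5 4 3.

7 1 6 2 8 5 4 3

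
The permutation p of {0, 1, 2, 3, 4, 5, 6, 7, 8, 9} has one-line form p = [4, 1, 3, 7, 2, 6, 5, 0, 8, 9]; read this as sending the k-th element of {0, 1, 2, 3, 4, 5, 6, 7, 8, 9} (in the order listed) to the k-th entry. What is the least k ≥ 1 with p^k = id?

Writing p as disjoint cycles, the cycle lengths are 5, 2, 1, 1, 1.
The order is lcm(5, 2) = 10.

10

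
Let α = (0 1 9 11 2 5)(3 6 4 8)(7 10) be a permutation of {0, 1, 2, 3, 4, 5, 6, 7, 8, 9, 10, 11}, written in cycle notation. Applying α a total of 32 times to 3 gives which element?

3

3 lies in the 4-cycle (3 6 4 8).
Since the cycle has length 4, α^32 acts on it the same as α^0 (32 mod 4 = 0).
So α^32(3) = 3.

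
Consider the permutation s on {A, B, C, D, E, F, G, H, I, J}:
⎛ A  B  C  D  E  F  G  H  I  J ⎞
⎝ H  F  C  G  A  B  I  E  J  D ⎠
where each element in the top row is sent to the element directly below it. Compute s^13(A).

H

Tracing A → H → … returns to A after 3 steps, so A lies in a 3-cycle (A, H, E).
Powers repeat with period 3 on this cycle, and 13 mod 3 = 1, so s^13(A) = s^1(A).
Stepping 1 place around the cycle: A → H.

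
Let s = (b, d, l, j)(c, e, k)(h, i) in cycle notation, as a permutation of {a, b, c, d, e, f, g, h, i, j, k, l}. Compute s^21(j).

j lies in the 4-cycle (b, d, l, j).
On a 4-cycle, s^4 is the identity, so s^21 = s^1 there (21 ≡ 1 mod 4).
Stepping 1 place around the cycle: j → b.

b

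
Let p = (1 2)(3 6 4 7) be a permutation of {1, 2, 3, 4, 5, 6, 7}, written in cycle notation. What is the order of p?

4

The cycle type of p is (4, 2, 1).
The order is lcm(4, 2) = 4.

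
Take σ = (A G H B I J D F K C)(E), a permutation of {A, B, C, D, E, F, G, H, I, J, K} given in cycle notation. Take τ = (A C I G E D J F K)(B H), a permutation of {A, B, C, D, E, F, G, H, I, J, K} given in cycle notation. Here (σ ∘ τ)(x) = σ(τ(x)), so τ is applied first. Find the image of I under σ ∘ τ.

H

τ(I) = G, then σ(G) = H; composing gives (σ ∘ τ)(I) = H.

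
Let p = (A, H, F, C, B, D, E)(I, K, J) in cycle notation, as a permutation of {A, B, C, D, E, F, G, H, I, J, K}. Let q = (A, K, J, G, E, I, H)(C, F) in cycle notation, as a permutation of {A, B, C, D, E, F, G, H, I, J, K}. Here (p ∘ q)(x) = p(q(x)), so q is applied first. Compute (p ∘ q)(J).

First apply q: q(J) = G, then p(G) = G. Thus (p ∘ q)(J) = G.

G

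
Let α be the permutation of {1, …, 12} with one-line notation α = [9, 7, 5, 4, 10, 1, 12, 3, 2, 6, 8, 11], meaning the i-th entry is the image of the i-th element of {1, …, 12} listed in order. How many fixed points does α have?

The fixed points (elements with α(x) = x) are {4}, so there is 1.

1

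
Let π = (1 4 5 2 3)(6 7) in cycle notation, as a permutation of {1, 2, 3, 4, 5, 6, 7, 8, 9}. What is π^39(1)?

1 lies in the 5-cycle (1 4 5 2 3).
Powers repeat with period 5 on this cycle, and 39 mod 5 = 4, so π^39(1) = π^4(1).
Advancing 4 steps from 1: 1 → 4 → 5 → 2 → 3.

3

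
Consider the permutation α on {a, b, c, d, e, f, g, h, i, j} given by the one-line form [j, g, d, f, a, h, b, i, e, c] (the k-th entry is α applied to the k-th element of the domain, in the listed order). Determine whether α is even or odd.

In disjoint-cycle form the cycle lengths are 8, 2.
A cycle is odd iff its length is even; α has 2 even-length cycles, so sgn(α) = (−1)^2 and α is even.

even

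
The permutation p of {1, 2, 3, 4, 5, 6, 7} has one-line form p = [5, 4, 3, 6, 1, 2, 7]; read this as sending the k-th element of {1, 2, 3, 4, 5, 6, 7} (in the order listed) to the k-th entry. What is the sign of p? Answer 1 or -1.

-1

In disjoint-cycle form the cycle lengths are 3, 2, 1, 1.
A cycle is odd iff its length is even; p has 1 even-length cycle, so sgn(p) = (−1)^1 and p is odd.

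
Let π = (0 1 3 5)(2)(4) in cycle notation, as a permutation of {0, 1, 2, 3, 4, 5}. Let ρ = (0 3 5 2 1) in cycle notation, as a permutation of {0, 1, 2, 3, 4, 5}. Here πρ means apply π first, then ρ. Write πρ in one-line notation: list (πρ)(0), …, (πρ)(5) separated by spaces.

(πρ)(x) = ρ(π(x)). Computing each image: ρ(π(0)) = ρ(1) = 0, ρ(π(1)) = ρ(3) = 5, ρ(π(2)) = ρ(2) = 1, ρ(π(3)) = ρ(5) = 2, ρ(π(4)) = ρ(4) = 4, ρ(π(5)) = ρ(0) = 3.
Hence πρ = [0 5 1 2 4 3].

0 5 1 2 4 3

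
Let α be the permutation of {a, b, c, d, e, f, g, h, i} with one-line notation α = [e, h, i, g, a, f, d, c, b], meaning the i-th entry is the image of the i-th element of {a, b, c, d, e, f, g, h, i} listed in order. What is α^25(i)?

b

Tracing i → b → … returns to i after 4 steps, so i lies in a 4-cycle (b, h, c, i).
Powers repeat with period 4 on this cycle, and 25 mod 4 = 1, so α^25(i) = α^1(i).
Advancing 1 step from i: i → b.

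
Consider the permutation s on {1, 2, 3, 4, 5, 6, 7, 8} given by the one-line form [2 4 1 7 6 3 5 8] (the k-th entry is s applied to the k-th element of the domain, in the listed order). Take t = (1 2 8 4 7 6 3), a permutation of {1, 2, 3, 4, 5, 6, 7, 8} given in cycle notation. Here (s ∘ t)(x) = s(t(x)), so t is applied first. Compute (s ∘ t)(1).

4

First apply t: t(1) = 2, then s(2) = 4. Thus (s ∘ t)(1) = 4.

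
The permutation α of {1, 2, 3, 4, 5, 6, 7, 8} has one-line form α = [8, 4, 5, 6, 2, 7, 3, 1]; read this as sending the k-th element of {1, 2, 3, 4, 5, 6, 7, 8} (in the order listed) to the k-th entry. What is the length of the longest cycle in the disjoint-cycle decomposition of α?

6

Decomposing into disjoint cycles gives (1, 8)(2, 4, 6, 7, 3, 5); the longest has length 6.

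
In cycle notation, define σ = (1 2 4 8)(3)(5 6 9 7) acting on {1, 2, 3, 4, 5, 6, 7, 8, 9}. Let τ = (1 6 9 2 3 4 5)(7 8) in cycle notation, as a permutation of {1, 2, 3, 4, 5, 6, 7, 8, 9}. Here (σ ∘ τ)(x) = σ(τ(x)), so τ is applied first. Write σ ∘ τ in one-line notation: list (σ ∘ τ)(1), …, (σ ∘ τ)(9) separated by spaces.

9 3 8 6 2 7 1 5 4

For each element, apply τ then σ: 1 → 6 → 9; 2 → 3 → 3; 3 → 4 → 8; 4 → 5 → 6; 5 → 1 → 2; 6 → 9 → 7; 7 → 8 → 1; 8 → 7 → 5; 9 → 2 → 4.
Collecting the images, σ ∘ τ = [9 3 8 6 2 7 1 5 4].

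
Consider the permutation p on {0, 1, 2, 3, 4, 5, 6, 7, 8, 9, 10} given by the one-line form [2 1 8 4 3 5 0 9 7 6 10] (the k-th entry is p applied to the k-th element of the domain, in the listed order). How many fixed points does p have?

The fixed points (elements with p(x) = x) are {1, 5, 10}, so there are 3.

3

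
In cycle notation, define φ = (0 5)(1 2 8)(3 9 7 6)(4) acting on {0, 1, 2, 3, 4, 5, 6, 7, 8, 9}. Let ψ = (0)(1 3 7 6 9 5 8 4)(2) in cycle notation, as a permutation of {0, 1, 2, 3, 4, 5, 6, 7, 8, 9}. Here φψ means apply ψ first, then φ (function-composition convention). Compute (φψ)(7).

3

First apply ψ: ψ(7) = 6, then φ(6) = 3. Thus (φψ)(7) = 3.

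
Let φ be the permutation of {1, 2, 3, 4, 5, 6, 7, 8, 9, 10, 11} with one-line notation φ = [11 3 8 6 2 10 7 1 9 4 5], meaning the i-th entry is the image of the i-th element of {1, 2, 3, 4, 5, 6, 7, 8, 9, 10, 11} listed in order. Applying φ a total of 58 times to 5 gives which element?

1

Tracing 5 → 2 → … returns to 5 after 6 steps, so 5 lies in a 6-cycle (1 11 5 2 3 8).
Powers repeat with period 6 on this cycle, and 58 mod 6 = 4, so φ^58(5) = φ^4(5).
Advancing 4 steps from 5: 5 → 2 → 3 → 8 → 1.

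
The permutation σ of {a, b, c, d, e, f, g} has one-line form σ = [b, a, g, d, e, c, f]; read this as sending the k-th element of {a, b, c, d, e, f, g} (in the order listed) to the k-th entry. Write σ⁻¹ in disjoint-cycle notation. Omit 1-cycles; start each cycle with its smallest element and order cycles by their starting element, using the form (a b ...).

(a b)(c f g)

First write σ in disjoint cycles: (a b)(c g f).
The inverse reverses every cycle; in canonical form, σ⁻¹ = (a b)(c f g).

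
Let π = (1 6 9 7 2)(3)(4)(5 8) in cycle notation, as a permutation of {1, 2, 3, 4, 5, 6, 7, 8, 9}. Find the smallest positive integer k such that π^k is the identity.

The disjoint cycles have lengths 5, 2, 1, 1.
The order is lcm(5, 2) = 10.

10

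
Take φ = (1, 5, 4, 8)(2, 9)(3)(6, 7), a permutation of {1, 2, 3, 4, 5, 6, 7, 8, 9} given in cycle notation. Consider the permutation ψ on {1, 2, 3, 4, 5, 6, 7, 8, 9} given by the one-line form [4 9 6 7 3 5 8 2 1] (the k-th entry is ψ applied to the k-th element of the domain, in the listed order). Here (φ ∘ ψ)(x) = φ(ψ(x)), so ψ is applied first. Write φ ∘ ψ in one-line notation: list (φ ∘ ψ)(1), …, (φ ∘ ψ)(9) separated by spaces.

8 2 7 6 3 4 1 9 5

For each element, apply ψ then φ: 1 → 4 → 8; 2 → 9 → 2; 3 → 6 → 7; 4 → 7 → 6; 5 → 3 → 3; 6 → 5 → 4; 7 → 8 → 1; 8 → 2 → 9; 9 → 1 → 5.
Collecting the images, φ ∘ ψ = [8 2 7 6 3 4 1 9 5].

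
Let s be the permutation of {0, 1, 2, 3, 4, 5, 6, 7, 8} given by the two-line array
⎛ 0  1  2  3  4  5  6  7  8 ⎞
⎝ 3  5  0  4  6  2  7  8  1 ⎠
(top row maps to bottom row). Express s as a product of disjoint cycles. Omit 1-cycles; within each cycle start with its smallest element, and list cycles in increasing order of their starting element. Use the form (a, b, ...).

From 0: 0 → 3 → 4 → 6 → 7 → 8 → 1 → 5 → 2 → 0, closing the cycle (0, 3, 4, 6, 7, 8, 1, 5, 2).
Repeating from the next unused element and collecting all non-trivial cycles gives (0, 3, 4, 6, 7, 8, 1, 5, 2).

(0, 3, 4, 6, 7, 8, 1, 5, 2)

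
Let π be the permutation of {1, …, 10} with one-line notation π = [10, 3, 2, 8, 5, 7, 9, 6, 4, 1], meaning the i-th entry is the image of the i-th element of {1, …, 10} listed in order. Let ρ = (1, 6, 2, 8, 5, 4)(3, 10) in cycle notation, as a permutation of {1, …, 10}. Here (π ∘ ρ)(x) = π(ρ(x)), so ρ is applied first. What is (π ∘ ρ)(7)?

First apply ρ: ρ(7) = 7, then π(7) = 9. Thus (π ∘ ρ)(7) = 9.

9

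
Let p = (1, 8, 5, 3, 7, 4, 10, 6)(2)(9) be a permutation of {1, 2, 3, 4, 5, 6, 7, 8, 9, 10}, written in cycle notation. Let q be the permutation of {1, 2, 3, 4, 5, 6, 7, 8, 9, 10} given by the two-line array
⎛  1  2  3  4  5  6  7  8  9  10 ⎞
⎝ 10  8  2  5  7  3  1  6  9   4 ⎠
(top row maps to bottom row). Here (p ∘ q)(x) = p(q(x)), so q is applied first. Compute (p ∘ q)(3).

(p ∘ q)(3) = p(q(3)). q(3) = 2, then p(2) = 2. So (p ∘ q)(3) = 2.

2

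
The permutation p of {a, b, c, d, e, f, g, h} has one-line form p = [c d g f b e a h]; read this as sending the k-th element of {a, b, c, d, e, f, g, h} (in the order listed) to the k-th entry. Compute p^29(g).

c

Tracing g → a → … returns to g after 3 steps, so g lies in a 3-cycle (a, c, g).
Powers repeat with period 3 on this cycle, and 29 mod 3 = 2, so p^29(g) = p^2(g).
Stepping 2 places around the cycle: g → a → c.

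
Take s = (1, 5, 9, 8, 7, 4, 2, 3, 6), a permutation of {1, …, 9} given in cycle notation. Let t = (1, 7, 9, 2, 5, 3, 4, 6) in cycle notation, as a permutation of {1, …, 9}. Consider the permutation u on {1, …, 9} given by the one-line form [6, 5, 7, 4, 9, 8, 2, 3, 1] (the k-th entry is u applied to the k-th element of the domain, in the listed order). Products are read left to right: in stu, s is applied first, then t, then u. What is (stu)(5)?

(stu)(5) = u(t(s(5))). s(5) = 9, then t(9) = 2, then u(2) = 5, so the result is 5.

5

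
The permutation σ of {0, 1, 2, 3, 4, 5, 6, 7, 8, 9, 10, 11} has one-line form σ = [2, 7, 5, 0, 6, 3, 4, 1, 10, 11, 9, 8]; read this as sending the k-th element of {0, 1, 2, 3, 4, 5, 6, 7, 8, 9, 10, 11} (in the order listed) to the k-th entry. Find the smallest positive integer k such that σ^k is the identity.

4

The disjoint-cycle form of σ has cycle lengths 4, 4, 2, 2.
The order of σ is the least common multiple of its cycle lengths: lcm(4, 4, 2, 2) = 4.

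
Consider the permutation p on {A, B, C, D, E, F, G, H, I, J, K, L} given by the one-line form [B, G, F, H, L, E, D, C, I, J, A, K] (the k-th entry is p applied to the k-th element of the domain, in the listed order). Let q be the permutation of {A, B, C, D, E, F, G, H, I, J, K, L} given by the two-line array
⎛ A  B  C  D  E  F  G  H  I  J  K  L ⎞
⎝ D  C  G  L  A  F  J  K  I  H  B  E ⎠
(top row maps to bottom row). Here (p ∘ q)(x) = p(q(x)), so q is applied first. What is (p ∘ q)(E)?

B

First apply q: q(E) = A, then p(A) = B. Thus (p ∘ q)(E) = B.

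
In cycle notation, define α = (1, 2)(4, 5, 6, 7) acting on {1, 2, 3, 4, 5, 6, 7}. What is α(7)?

4

Within (4, 5, 6, 7), 7 ↦ 4.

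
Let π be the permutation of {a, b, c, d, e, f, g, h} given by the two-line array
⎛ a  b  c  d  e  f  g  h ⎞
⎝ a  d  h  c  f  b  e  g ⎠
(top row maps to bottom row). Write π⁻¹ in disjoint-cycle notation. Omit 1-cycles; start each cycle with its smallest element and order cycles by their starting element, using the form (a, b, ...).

(b, f, e, g, h, c, d)

The cycle decomposition of π is (b, d, c, h, g, e, f).
The inverse reverses every cycle; in canonical form, π⁻¹ = (b, f, e, g, h, c, d).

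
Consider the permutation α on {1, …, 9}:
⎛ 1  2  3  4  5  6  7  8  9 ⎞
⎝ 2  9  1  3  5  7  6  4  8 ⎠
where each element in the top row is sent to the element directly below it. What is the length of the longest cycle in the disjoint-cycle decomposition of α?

Decomposing into disjoint cycles gives (1, 2, 9, 8, 4, 3)(6, 7); the longest has length 6.

6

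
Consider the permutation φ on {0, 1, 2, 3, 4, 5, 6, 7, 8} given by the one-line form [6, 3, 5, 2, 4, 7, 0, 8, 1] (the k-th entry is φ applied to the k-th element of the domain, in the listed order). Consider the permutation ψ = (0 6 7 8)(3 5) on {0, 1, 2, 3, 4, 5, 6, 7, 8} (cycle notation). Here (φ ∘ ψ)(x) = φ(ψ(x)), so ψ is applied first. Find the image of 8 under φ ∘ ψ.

First apply ψ: ψ(8) = 0, then φ(0) = 6. Thus (φ ∘ ψ)(8) = 6.

6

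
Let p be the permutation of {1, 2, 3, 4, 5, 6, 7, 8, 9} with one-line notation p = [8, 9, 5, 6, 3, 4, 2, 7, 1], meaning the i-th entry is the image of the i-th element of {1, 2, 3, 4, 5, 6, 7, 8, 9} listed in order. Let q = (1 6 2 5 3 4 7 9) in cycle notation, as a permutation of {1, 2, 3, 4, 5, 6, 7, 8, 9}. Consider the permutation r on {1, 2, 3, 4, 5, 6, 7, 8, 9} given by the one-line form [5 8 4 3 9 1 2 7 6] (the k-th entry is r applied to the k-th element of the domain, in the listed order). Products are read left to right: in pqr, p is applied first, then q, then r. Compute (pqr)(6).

(pqr)(6) = r(q(p(6))). p(6) = 4, then q(4) = 7, then r(7) = 2, so the result is 2.

2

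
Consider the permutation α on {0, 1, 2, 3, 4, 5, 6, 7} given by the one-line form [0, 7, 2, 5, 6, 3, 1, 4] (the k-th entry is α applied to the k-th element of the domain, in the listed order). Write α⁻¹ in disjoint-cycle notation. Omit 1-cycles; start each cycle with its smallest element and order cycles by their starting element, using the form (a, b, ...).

(1, 6, 4, 7)(3, 5)

The cycle decomposition of α is (1, 7, 4, 6)(3, 5).
The inverse reverses every cycle; in canonical form, α⁻¹ = (1, 6, 4, 7)(3, 5).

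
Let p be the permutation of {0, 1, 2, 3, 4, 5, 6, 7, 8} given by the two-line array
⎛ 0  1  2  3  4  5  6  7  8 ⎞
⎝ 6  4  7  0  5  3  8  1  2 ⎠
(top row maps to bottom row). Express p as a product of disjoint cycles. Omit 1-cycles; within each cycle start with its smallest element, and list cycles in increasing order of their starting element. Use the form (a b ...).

(0 6 8 2 7 1 4 5 3)

Start at 0 and follow images: 0 → 6 → 8 → 2 → 7 → 1 → 4 → 5 → 3 → 0, giving the cycle (0 6 8 2 7 1 4 5 3).
Repeating from the next unused element and collecting all non-trivial cycles gives (0 6 8 2 7 1 4 5 3).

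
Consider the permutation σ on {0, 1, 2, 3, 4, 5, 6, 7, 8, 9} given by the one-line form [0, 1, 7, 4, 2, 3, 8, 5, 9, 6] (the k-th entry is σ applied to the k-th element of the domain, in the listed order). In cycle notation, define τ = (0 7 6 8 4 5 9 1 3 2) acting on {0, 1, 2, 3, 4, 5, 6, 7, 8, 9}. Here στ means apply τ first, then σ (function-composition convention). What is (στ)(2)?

0

(στ)(2) = σ(τ(2)). τ(2) = 0, then σ(0) = 0. So (στ)(2) = 0.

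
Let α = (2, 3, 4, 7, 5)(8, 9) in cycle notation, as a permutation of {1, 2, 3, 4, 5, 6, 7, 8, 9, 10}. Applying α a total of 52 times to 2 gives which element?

2 lies in the 5-cycle (2, 3, 4, 7, 5).
Powers repeat with period 5 on this cycle, and 52 mod 5 = 2, so α^52(2) = α^2(2).
Stepping 2 places around the cycle: 2 → 3 → 4.

4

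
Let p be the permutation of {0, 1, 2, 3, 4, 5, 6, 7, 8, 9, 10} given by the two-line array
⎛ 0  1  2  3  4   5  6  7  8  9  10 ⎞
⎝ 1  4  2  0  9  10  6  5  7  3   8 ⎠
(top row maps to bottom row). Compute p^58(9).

Tracing 9 → 3 → … returns to 9 after 5 steps, so 9 lies in a 5-cycle (0, 1, 4, 9, 3).
On a 5-cycle, p^5 is the identity, so p^58 = p^3 there (58 ≡ 3 mod 5).
Stepping 3 places around the cycle: 9 → 3 → 0 → 1.

1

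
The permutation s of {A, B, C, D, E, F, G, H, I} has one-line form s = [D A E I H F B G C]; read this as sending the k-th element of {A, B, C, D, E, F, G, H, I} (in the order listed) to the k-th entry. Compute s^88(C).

C

Tracing C → E → … returns to C after 8 steps, so C lies in an 8-cycle (A, D, I, C, E, H, G, B).
Since the cycle has length 8, s^88 acts on it the same as s^0 (88 mod 8 = 0).
So s^88(C) = C.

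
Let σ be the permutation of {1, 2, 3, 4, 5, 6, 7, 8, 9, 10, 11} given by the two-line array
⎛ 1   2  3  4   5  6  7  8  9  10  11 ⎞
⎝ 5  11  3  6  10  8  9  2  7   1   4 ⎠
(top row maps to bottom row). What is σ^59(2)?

8

Tracing 2 → 11 → … returns to 2 after 5 steps, so 2 lies in a 5-cycle (2 11 4 6 8).
Since the cycle has length 5, σ^59 acts on it the same as σ^4 (59 mod 5 = 4).
Advancing 4 steps from 2: 2 → 11 → 4 → 6 → 8.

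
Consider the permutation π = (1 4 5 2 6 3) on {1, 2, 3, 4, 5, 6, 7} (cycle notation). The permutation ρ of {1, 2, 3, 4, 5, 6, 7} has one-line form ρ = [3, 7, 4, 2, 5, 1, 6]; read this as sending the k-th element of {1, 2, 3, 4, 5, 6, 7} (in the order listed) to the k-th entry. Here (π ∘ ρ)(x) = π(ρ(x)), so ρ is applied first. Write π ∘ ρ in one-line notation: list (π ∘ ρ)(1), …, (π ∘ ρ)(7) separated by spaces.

1 7 5 6 2 4 3

Chase each element through ρ then π: 1 → 3 → 1; 2 → 7 → 7; 3 → 4 → 5; 4 → 2 → 6; 5 → 5 → 2; 6 → 1 → 4; 7 → 6 → 3.
So π ∘ ρ in one-line form is 1 7 5 6 2 4 3.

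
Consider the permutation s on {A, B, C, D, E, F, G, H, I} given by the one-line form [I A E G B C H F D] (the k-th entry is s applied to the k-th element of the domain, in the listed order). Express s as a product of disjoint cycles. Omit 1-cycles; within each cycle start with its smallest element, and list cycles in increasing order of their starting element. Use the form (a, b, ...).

(A, I, D, G, H, F, C, E, B)

From A: A → I → D → G → H → F → C → E → B → A, closing the cycle (A, I, D, G, H, F, C, E, B).
Repeating from the next unused element and collecting all non-trivial cycles gives (A, I, D, G, H, F, C, E, B).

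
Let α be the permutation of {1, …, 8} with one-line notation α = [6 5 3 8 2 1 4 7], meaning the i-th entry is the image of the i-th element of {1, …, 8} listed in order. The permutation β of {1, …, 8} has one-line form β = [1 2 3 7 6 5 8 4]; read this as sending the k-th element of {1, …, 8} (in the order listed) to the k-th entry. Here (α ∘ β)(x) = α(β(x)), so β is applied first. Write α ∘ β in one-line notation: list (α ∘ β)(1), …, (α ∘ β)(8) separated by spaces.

Chase each element through β then α: 1 → 1 → 6; 2 → 2 → 5; 3 → 3 → 3; 4 → 7 → 4; 5 → 6 → 1; 6 → 5 → 2; 7 → 8 → 7; 8 → 4 → 8.
Collecting the images, α ∘ β = [6 5 3 4 1 2 7 8].

6 5 3 4 1 2 7 8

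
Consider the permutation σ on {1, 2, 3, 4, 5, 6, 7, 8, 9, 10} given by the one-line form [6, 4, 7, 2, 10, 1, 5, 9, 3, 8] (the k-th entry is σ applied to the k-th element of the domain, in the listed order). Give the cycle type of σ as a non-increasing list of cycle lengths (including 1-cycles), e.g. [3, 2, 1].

[6, 2, 2]

The disjoint cycles are (1, 6)(2, 4)(3, 7, 5, 10, 8, 9), with lengths 6, 2, 2 in non-increasing order.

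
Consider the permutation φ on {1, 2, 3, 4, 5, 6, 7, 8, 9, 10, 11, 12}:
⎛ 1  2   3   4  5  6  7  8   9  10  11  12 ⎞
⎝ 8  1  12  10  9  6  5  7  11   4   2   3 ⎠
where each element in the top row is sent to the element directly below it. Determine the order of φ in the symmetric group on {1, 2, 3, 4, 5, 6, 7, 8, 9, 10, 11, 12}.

Writing φ as disjoint cycles, the cycle lengths are 7, 2, 2, 1.
The order of φ is the least common multiple of its cycle lengths: lcm(7, 2, 2) = 14.

14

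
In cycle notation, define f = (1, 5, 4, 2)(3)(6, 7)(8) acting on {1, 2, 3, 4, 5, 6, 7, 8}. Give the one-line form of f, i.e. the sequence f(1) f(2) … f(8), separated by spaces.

Each element maps to the next entry in its cycle (wrapping to the front): 1→5, 2→1, 3→3, 4→2, 5→4, 6→7, 7→6, 8→8.
So the one-line form is 5 1 3 2 4 7 6 8.

5 1 3 2 4 7 6 8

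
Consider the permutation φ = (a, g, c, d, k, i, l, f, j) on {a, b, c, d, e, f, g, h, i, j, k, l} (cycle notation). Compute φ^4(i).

a

i lies in the 9-cycle (a, g, c, d, k, i, l, f, j).
Stepping 4 places around the cycle: i → l → f → j → a.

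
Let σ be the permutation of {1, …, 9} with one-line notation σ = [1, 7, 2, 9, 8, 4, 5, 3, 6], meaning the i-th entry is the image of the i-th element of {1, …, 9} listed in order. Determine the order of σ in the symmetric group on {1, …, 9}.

Writing σ as disjoint cycles, the cycle lengths are 5, 3, 1.
Since disjoint cycles commute, ord(σ) = lcm(5, 3) = 15.

15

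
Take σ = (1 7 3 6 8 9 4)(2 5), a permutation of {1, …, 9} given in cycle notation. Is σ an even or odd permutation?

odd

The cycle lengths are 7, 2.
A cycle of length ℓ contributes ℓ−1 transpositions, so σ is a product of 6 + 1 = 7 transpositions — odd.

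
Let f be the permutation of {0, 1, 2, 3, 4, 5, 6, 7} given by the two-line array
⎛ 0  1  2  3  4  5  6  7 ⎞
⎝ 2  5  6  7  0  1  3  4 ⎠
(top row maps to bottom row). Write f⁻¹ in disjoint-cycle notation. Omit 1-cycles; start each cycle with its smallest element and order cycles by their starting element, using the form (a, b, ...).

First write f in disjoint cycles: (0, 2, 6, 3, 7, 4)(1, 5).
Reversing each cycle (and rotating so the smallest element leads) gives f⁻¹ = (0, 4, 7, 3, 6, 2)(1, 5).

(0, 4, 7, 3, 6, 2)(1, 5)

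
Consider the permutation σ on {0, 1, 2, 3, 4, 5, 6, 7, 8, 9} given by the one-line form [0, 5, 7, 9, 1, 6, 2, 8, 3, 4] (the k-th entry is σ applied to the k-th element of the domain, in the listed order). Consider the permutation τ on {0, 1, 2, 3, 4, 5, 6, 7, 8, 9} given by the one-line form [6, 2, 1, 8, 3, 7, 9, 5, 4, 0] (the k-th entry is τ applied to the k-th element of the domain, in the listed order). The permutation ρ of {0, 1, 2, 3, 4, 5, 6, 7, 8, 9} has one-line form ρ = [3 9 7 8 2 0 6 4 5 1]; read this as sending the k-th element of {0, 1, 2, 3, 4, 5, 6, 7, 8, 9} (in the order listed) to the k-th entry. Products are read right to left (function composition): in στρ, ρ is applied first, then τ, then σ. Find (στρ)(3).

Apply the permutations in order: ρ(3) = 8, then τ(8) = 4, then σ(4) = 1. So (στρ)(3) = 1.

1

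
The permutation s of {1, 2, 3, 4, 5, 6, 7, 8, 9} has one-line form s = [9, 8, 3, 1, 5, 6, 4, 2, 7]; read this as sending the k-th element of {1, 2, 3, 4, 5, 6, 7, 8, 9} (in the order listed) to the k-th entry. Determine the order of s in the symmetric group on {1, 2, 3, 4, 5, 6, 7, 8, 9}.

4

The disjoint-cycle form of s has cycle lengths 4, 2, 1, 1, 1.
The order of s is the least common multiple of its cycle lengths: lcm(4, 2) = 4.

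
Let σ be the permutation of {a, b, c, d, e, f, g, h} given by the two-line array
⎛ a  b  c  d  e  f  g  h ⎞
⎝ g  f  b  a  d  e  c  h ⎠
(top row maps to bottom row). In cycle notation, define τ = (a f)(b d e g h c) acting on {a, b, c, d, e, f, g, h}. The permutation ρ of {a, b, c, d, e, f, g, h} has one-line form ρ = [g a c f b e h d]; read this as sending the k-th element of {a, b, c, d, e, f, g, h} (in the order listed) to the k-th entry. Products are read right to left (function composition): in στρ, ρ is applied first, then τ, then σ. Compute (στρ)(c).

Chase c: ρ(c) = c; τ(c) = b; σ(b) = f. Hence (στρ)(c) = f.

f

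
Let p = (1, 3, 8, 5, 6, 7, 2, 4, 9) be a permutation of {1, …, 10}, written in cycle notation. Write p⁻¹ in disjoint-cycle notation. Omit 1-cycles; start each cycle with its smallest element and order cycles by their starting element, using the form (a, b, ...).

(1, 9, 4, 2, 7, 6, 5, 8, 3)

The inverse reverses each cycle.
After reversing and putting each cycle's least element first, p⁻¹ = (1, 9, 4, 2, 7, 6, 5, 8, 3).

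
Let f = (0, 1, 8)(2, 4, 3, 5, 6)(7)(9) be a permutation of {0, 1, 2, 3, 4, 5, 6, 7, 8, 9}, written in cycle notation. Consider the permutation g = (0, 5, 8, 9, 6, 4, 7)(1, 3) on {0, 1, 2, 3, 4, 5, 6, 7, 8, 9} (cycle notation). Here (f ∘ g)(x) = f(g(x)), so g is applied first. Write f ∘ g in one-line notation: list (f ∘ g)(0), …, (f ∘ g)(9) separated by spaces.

6 5 4 8 7 0 3 1 9 2

For each element, apply g then f: 0 → 5 → 6; 1 → 3 → 5; 2 → 2 → 4; 3 → 1 → 8; 4 → 7 → 7; 5 → 8 → 0; 6 → 4 → 3; 7 → 0 → 1; 8 → 9 → 9; 9 → 6 → 2.
Collecting the images, f ∘ g = [6 5 4 8 7 0 3 1 9 2].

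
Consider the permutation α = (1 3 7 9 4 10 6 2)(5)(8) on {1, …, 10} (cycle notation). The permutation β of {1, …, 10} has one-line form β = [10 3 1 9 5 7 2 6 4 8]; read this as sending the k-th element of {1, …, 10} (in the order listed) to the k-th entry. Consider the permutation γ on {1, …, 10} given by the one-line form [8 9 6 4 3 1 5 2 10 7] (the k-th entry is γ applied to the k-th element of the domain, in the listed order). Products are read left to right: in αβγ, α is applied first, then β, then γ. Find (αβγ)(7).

(αβγ)(7) = γ(β(α(7))). α(7) = 9, then β(9) = 4, then γ(4) = 4, so the result is 4.

4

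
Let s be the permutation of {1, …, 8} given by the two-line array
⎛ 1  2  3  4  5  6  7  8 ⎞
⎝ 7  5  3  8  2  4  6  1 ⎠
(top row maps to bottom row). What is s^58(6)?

Tracing 6 → 4 → … returns to 6 after 5 steps, so 6 lies in a 5-cycle (1 7 6 4 8).
Powers repeat with period 5 on this cycle, and 58 mod 5 = 3, so s^58(6) = s^3(6).
Advancing 3 steps from 6: 6 → 4 → 8 → 1.

1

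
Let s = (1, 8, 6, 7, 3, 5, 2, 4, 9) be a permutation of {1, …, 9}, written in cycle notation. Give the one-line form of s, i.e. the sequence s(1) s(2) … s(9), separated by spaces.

8 4 5 9 2 7 3 6 1

Reading each image from the cycles: 1↦8, 2↦4, 3↦5, 4↦9, 5↦2, 6↦7, 7↦3, 8↦6, 9↦1.
So the one-line form is 8 4 5 9 2 7 3 6 1.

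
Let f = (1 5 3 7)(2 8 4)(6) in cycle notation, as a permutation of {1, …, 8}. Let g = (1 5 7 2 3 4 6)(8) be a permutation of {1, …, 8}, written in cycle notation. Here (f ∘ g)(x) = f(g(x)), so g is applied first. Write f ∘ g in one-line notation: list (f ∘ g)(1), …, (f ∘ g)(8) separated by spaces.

3 7 2 6 1 5 8 4

(f ∘ g)(x) = f(g(x)). Computing each image: f(g(1)) = f(5) = 3, f(g(2)) = f(3) = 7, f(g(3)) = f(4) = 2, f(g(4)) = f(6) = 6, f(g(5)) = f(7) = 1, f(g(6)) = f(1) = 5, f(g(7)) = f(2) = 8, f(g(8)) = f(8) = 4.
Hence f ∘ g = [3 7 2 6 1 5 8 4].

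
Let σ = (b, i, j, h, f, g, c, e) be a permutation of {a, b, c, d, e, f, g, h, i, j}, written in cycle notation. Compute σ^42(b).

j

b lies in the 8-cycle (b, i, j, h, f, g, c, e).
Powers repeat with period 8 on this cycle, and 42 mod 8 = 2, so σ^42(b) = σ^2(b).
Advancing 2 steps from b: b → i → j.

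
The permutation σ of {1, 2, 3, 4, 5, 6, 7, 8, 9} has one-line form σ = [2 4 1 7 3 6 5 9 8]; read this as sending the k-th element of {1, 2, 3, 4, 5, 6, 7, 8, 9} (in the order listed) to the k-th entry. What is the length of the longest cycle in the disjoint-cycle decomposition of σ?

6

Decomposing into disjoint cycles gives (1 2 4 7 5 3)(8 9); the longest has length 6.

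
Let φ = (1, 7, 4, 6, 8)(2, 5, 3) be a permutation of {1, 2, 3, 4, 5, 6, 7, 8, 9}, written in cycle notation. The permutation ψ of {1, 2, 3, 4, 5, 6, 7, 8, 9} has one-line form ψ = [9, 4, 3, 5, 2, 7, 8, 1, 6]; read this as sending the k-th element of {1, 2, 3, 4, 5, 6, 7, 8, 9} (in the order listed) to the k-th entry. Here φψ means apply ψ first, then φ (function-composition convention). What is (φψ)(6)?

First apply ψ: ψ(6) = 7, then φ(7) = 4. Thus (φψ)(6) = 4.

4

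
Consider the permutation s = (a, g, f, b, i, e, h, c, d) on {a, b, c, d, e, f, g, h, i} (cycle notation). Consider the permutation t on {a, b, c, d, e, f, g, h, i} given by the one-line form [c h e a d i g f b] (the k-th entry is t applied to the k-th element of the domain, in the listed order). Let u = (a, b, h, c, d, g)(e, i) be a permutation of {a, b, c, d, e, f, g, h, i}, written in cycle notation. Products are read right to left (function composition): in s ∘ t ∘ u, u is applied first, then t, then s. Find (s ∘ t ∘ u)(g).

Chase g: u(g) = a; t(a) = c; s(c) = d. Hence (s ∘ t ∘ u)(g) = d.

d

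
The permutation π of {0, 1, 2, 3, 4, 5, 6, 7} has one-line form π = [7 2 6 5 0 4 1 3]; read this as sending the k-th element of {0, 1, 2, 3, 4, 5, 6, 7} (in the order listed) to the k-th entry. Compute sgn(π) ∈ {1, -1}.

1

In disjoint-cycle form the cycle lengths are 5, 3.
A cycle of length ℓ contributes ℓ−1 transpositions, so π is a product of 4 + 2 = 6 transpositions — even.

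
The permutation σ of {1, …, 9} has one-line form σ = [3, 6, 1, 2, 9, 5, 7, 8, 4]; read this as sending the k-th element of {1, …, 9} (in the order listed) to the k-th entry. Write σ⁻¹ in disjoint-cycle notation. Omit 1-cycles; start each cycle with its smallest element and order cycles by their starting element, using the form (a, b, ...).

(1, 3)(2, 4, 9, 5, 6)

The cycle decomposition of σ is (1, 3)(2, 6, 5, 9, 4).
The inverse reverses every cycle; in canonical form, σ⁻¹ = (1, 3)(2, 4, 9, 5, 6).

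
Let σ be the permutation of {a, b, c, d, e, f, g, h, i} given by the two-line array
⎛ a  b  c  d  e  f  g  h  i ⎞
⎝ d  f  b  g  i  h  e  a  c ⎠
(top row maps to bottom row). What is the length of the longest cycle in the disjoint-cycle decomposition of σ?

Decomposing into disjoint cycles gives (a, d, g, e, i, c, b, f, h); the longest has length 9.

9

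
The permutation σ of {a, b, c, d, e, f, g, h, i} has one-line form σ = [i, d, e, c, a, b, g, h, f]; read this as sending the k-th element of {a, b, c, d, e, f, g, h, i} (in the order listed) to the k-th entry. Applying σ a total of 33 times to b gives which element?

Tracing b → d → … returns to b after 7 steps, so b lies in a 7-cycle (a, i, f, b, d, c, e).
Since the cycle has length 7, σ^33 acts on it the same as σ^5 (33 mod 7 = 5).
Advancing 5 steps from b: b → d → c → e → a → i.

i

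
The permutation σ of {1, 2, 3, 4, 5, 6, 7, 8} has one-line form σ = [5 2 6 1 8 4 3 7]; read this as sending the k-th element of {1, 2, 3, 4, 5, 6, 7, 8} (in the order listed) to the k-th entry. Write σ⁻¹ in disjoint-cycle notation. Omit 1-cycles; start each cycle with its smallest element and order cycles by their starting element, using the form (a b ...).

(1 4 6 3 7 8 5)

First write σ in disjoint cycles: (1 5 8 7 3 6 4).
The inverse reverses every cycle; in canonical form, σ⁻¹ = (1 4 6 3 7 8 5).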